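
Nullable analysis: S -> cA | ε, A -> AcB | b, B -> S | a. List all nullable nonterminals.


A nonterminal is nullable iff some alternative derives ε (directly, or every symbol in it is nullable)
Nullable: {B, S}


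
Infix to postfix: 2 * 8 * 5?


Left to right (same or higher precedence on left)
Postfix: 2 8 * 5 *


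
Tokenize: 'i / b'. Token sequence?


Scan left to right, longest-match per lexeme
Tokens: ID(i), OP(/), ID(b)


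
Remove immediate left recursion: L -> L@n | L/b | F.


Left-recursive alternatives: L@n, L/b; non-recursive: F
Introduce L': L -> FL', L' -> @nL' | /bL' | ε


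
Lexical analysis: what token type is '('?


Pattern: delimiter/punctuation
Type: PUNCTUATION


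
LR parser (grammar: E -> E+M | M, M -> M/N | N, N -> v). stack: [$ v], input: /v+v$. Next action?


'v' on top is the handle for N -> v
Action: reduce (N -> v)


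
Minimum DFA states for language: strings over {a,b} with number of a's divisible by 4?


Track (count of a) mod 4: states 0..3, accept at 0
Minimal DFA: 4 states


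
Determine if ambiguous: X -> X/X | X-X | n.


'n/n-n' has two parse trees (no precedence encoded between / and -)
Ambiguous


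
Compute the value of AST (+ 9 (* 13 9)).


Evaluate inner: (* 13 9) = 117
Evaluate root: (+ 9 117) = 126
Result: 126


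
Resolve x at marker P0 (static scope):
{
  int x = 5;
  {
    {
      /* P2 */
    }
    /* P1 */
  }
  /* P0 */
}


x declared in the same block as P0
x = 5


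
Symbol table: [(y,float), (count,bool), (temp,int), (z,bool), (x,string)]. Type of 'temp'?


Lookup 'temp' → type int


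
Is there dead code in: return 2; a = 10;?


statement follows a return and is unreachable
Dead: 'a = 10'


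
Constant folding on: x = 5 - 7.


5 - 7 = -2 at compile time
Optimized: x = -2


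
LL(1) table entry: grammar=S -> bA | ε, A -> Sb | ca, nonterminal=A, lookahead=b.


For [A, b]: 'b' ∈ FIRST(Sb)
Entry: A -> Sb


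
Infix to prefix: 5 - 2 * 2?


'*' binds tighter: tree is (- 5 (* 2 2))
Prefix: - 5 * 2 2


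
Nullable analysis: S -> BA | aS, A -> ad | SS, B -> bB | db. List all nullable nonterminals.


A nonterminal is nullable iff some alternative derives ε (directly, or every symbol in it is nullable)
Nullable: {}


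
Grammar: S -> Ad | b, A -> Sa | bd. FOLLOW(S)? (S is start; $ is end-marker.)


$ ∈ FOLLOW(S). For each A -> αBβ: add FIRST(β)\{ε} to FOLLOW(B); if β nullable, add FOLLOW(A).
FOLLOW(S) = {$, a}


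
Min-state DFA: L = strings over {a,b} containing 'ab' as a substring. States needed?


KMP-style automaton: 2 progress states + 1 absorbing accept = 3
Minimal DFA: 3 states


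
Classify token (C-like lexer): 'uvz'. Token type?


Pattern: letter/underscore followed by alphanumerics, not a keyword
Type: IDENTIFIER


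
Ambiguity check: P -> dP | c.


right-linear, alternatives start with distinct terminals 'd' vs 'c': unique leftmost derivation
Unambiguous


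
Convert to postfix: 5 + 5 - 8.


Left to right (same or higher precedence on left)
Postfix: 5 5 + 8 -


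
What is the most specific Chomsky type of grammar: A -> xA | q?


Right-linear: every RHS is a terminal or a terminal followed by one nonterminal
Classification: Type 3 (Regular)


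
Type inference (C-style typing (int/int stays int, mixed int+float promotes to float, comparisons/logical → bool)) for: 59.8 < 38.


Operand types: float < int
Rule: comparison yields bool
Result type: bool


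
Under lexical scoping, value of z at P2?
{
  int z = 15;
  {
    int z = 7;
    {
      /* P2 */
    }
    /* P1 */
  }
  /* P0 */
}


P2's block does not declare z; resolves to the enclosing declaration at depth 1
z = 7


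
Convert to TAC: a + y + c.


Break into single-operator statements:
t1 = a + y
t2 = t1 + c


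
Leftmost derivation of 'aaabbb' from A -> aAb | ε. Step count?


Derivation: A => aAb => aaAbb => aaaAbbb => aaabbb
Steps: 4


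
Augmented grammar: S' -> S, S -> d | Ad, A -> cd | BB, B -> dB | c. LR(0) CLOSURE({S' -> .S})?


Start: S' -> .S
For each item with dot before a nonterminal B, add B -> .γ for every B-production
Closure: [S' -> .S, S -> .d, S -> .Ad, A -> .cd, A -> .BB, B -> .dB, B -> .c]


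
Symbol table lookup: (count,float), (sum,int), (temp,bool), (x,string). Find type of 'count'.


Lookup 'count' → type float


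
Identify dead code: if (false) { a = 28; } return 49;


condition is constant false, so the whole block is unreachable
Dead: 'if (false) { a = 28; }'


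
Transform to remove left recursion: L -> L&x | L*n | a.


Left-recursive alternatives: L&x, L*n; non-recursive: a
Introduce L': L -> aL', L' -> &xL' | *nL' | ε


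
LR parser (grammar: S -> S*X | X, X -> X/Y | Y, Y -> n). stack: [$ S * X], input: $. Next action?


handle 'S*X' on top; lookahead ∈ FOLLOW(S) = {*, $}
Action: reduce (S -> S*X)


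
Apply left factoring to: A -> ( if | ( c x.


Common prefix: '('
Factored: A -> ( A', A' -> if | c x


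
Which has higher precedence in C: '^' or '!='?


'!=' is equality (level 6); '^' is bitwise XOR (level 4)
Higher level binds tighter
'!=' has higher precedence than '^'


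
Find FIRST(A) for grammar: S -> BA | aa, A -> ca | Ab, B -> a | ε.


Per alternative of A: FIRST(ca) = {c}; FIRST(Ab) = {c}
FIRST(A) = {c}


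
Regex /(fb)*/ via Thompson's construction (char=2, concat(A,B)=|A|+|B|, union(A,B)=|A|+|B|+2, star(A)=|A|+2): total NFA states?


Syntax tree has 2 char leaf(s), 0 union(s), 1 star(s)
chars contribute 2×2 = 4; each union adds +2; each star adds +2
Total: 4 + 0 + 2 = 6 states


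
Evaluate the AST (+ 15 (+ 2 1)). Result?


Evaluate inner: (+ 2 1) = 3
Evaluate root: (+ 15 3) = 18
Result: 18


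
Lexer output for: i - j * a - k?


Scan left to right, longest-match per lexeme
Tokens: ID(i), OP(-), ID(j), OP(*), ID(a), OP(-), ID(k)


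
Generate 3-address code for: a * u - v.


Break into single-operator statements:
t1 = a * u
t2 = t1 - v


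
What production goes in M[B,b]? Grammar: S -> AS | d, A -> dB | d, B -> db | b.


For [B, b]: 'b' ∈ FIRST(b)
Entry: B -> b


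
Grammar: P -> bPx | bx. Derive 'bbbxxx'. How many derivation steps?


Derivation: P => bPx => bbPxx => bbbxxx
Steps: 3


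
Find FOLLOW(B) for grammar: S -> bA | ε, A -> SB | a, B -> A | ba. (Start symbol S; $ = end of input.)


$ ∈ FOLLOW(S). For each A -> αBβ: add FIRST(β)\{ε} to FOLLOW(B); if β nullable, add FOLLOW(A).
FOLLOW(B) = {$, a, b}


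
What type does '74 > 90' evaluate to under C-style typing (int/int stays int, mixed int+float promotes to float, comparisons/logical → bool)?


Operand types: int > int
Rule: comparison yields bool
Result type: bool


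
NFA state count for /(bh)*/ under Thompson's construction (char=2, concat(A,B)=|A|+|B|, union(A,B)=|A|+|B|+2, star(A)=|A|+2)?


Syntax tree has 2 char leaf(s), 0 union(s), 1 star(s)
chars contribute 2×2 = 4; each union adds +2; each star adds +2
Total: 4 + 0 + 2 = 6 states


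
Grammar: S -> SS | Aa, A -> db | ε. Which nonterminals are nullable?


A nonterminal is nullable iff some alternative derives ε (directly, or every symbol in it is nullable)
Nullable: {A}


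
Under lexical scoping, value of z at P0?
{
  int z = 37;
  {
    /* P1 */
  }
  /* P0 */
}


z declared in the same block as P0
z = 37


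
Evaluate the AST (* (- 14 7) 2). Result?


Evaluate inner: (- 14 7) = 7
Evaluate root: (* 7 2) = 14
Result: 14


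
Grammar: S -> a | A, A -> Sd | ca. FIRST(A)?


Per alternative of A: FIRST(Sd) = {a, c}; FIRST(ca) = {c}
FIRST(A) = {a, c}


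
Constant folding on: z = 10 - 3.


10 - 3 = 7 at compile time
Optimized: z = 7


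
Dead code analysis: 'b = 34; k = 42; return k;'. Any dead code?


b is assigned but never read
Dead: 'b = 34'


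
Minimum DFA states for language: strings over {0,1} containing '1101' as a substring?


KMP-style automaton: 4 progress states + 1 absorbing accept = 5
Minimal DFA: 5 states


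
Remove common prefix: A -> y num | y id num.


Common prefix: 'y'
Factored: A -> y A', A' -> num | id num


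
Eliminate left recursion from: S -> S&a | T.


Left-recursive alternatives: S&a; non-recursive: T
Introduce S': S -> TS', S' -> &aS' | ε


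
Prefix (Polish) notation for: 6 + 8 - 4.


left-to-right (same/higher precedence on left): tree is (- (+ 6 8) 4)
Prefix: - + 6 8 4


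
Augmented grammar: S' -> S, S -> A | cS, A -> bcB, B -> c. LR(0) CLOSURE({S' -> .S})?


Start: S' -> .S
For each item with dot before a nonterminal B, add B -> .γ for every B-production
Closure: [S' -> .S, S -> .A, S -> .cS, A -> .bcB]


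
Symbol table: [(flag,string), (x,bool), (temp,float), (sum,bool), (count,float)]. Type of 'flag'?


Lookup 'flag' → type string


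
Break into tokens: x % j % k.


Scan left to right, longest-match per lexeme
Tokens: ID(x), OP(%), ID(j), OP(%), ID(k)


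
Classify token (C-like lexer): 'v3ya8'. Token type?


Pattern: letter/underscore followed by alphanumerics, not a keyword
Type: IDENTIFIER


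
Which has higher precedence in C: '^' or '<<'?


'<<' is shift (level 8); '^' is bitwise XOR (level 4)
Higher level binds tighter
'<<' has higher precedence than '^'


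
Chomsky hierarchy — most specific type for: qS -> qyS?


LHS has context (more than one symbol) and |LHS| ≤ |RHS|
Classification: Type 1 (Context-Sensitive)


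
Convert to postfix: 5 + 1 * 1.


* has higher precedence, evaluate 1*1 first
Postfix: 5 1 1 * +


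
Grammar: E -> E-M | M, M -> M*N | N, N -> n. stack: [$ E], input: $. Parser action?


start symbol E on stack, input exhausted
Action: accept


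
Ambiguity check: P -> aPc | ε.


balanced a^n…c^n: each string has a unique parse
Unambiguous


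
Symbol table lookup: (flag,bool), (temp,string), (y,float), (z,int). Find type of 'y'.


Lookup 'y' → type float


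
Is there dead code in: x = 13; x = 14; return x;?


first assignment to x is overwritten before any read
Dead: 'x = 13'


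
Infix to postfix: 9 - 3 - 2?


Left to right (same or higher precedence on left)
Postfix: 9 3 - 2 -


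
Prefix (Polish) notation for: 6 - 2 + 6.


left-to-right (same/higher precedence on left): tree is (+ (- 6 2) 6)
Prefix: + - 6 2 6


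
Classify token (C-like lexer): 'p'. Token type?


Pattern: letter/underscore followed by alphanumerics, not a keyword
Type: IDENTIFIER


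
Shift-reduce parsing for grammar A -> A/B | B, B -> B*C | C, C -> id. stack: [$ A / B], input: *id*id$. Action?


'*' can extend B; shift to build B -> B*C
Action: shift


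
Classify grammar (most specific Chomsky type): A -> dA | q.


Right-linear: every RHS is a terminal or a terminal followed by one nonterminal
Classification: Type 3 (Regular)


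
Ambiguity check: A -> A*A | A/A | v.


'v*v/v' has two parse trees (no precedence encoded between * and /)
Ambiguous


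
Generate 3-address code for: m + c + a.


Break into single-operator statements:
t1 = m + c
t2 = t1 + a


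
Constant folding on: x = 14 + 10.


14 + 10 = 24 at compile time
Optimized: x = 24


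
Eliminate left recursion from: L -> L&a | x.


Left-recursive alternatives: L&a; non-recursive: x
Introduce L': L -> xL', L' -> &aL' | ε


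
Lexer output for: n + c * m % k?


Scan left to right, longest-match per lexeme
Tokens: ID(n), OP(+), ID(c), OP(*), ID(m), OP(%), ID(k)


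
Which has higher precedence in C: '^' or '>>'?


'>>' is shift (level 8); '^' is bitwise XOR (level 4)
Higher level binds tighter
'>>' has higher precedence than '^'


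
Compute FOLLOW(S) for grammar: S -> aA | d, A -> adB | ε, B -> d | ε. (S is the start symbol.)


$ ∈ FOLLOW(S). For each A -> αBβ: add FIRST(β)\{ε} to FOLLOW(B); if β nullable, add FOLLOW(A).
FOLLOW(S) = {$}


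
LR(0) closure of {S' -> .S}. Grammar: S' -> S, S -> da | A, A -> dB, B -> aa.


Start: S' -> .S
For each item with dot before a nonterminal B, add B -> .γ for every B-production
Closure: [S' -> .S, S -> .da, S -> .A, A -> .dB]


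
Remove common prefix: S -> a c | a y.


Common prefix: 'a'
Factored: S -> a S', S' -> c | y


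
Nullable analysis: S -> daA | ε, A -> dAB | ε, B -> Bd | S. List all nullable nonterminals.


A nonterminal is nullable iff some alternative derives ε (directly, or every symbol in it is nullable)
Nullable: {A, B, S}


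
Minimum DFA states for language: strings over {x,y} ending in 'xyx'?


Track the longest suffix of input matching a prefix of 'xyx': 4 classes (prefixes of length 0..3)
Minimal DFA: 4 states


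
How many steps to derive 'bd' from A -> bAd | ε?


Derivation: A => bAd => bd
Steps: 2


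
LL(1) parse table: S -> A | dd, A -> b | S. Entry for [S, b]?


For [S, b]: 'b' ∈ FIRST(A)
Entry: S -> A


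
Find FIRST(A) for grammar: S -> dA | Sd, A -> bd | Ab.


Per alternative of A: FIRST(bd) = {b}; FIRST(Ab) = {b}
FIRST(A) = {b}


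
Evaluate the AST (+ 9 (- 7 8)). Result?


Evaluate inner: (- 7 8) = -1
Evaluate root: (+ 9 -1) = 8
Result: 8


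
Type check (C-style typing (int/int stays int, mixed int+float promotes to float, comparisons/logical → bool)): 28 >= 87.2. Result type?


Operand types: int >= float
Rule: comparison yields bool
Result type: bool


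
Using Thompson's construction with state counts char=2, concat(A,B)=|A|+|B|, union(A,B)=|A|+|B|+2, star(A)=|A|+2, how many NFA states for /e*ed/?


Syntax tree has 3 char leaf(s), 0 union(s), 1 star(s)
chars contribute 3×2 = 6; each union adds +2; each star adds +2
Total: 6 + 0 + 2 = 8 states


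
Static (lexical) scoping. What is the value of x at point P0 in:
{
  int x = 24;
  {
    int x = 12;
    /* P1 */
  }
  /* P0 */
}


x declared in the same block as P0
x = 24


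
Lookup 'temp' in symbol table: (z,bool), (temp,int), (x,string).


Lookup 'temp' → type int


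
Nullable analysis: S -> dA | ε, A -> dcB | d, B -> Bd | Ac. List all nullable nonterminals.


A nonterminal is nullable iff some alternative derives ε (directly, or every symbol in it is nullable)
Nullable: {S}


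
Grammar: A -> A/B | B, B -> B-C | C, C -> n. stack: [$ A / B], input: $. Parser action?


handle 'A/B' on top; lookahead ∈ FOLLOW(A) = {/, $}
Action: reduce (A -> A/B)


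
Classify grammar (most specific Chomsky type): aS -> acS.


LHS has context (more than one symbol) and |LHS| ≤ |RHS|
Classification: Type 1 (Context-Sensitive)


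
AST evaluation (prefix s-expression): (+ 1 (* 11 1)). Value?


Evaluate inner: (* 11 1) = 11
Evaluate root: (+ 1 11) = 12
Result: 12


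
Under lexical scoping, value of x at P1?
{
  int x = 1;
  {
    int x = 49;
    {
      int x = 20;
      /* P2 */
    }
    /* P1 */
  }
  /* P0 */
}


x declared in the same block as P1
x = 49


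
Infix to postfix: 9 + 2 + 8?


Left to right (same or higher precedence on left)
Postfix: 9 2 + 8 +


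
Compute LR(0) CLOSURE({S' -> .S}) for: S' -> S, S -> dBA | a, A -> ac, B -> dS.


Start: S' -> .S
For each item with dot before a nonterminal B, add B -> .γ for every B-production
Closure: [S' -> .S, S -> .dBA, S -> .a]


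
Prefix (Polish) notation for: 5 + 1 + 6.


left-to-right (same/higher precedence on left): tree is (+ (+ 5 1) 6)
Prefix: + + 5 1 6


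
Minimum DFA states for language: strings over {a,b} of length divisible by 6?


Track length mod 6: states 0..5, accept at 0
Minimal DFA: 6 states


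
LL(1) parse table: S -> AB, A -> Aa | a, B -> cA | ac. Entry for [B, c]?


For [B, c]: 'c' ∈ FIRST(cA)
Entry: B -> cA


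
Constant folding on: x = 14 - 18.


14 - 18 = -4 at compile time
Optimized: x = -4


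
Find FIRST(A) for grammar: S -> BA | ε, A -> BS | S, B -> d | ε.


Per alternative of A: FIRST(BS) = {d, ε}; FIRST(S) = {d, ε}
FIRST(A) = {d, ε}


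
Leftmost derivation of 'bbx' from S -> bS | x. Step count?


Derivation: S => bS => bbS => bbx
Steps: 3


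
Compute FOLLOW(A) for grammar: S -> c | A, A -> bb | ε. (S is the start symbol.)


$ ∈ FOLLOW(S). For each A -> αBβ: add FIRST(β)\{ε} to FOLLOW(B); if β nullable, add FOLLOW(A).
FOLLOW(A) = {$}


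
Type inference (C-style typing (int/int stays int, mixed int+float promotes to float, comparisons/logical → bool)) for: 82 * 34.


Operand types: int * int
Rule: mixed int/float promotes to float; int/int stays int
Result type: int


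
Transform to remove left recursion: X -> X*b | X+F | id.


Left-recursive alternatives: X*b, X+F; non-recursive: id
Introduce X': X -> idX', X' -> *bX' | +FX' | ε


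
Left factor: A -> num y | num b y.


Common prefix: 'num'
Factored: A -> num A', A' -> y | b y


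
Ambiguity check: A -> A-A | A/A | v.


'v-v/v' has two parse trees (no precedence encoded between - and /)
Ambiguous


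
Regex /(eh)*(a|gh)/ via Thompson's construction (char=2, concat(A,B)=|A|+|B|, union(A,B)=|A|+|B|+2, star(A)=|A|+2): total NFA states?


Syntax tree has 5 char leaf(s), 1 union(s), 1 star(s)
chars contribute 5×2 = 10; each union adds +2; each star adds +2
Total: 10 + 2 + 2 = 14 states


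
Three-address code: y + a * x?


Break into single-operator statements:
t1 = a * x
t2 = y + t1


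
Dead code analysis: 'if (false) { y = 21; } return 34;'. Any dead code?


condition is constant false, so the whole block is unreachable
Dead: 'if (false) { y = 21; }'


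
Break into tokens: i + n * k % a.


Scan left to right, longest-match per lexeme
Tokens: ID(i), OP(+), ID(n), OP(*), ID(k), OP(%), ID(a)


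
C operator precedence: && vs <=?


'<=' is relational (level 7); '&&' is logical AND (level 2)
Higher level binds tighter
'<=' has higher precedence than '&&'


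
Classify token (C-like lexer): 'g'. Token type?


Pattern: letter/underscore followed by alphanumerics, not a keyword
Type: IDENTIFIER


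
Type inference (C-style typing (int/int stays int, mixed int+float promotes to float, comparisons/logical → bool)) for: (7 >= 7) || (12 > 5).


Operand types: bool || bool
Rule: logical operators take bool operands and yield bool
Result type: bool


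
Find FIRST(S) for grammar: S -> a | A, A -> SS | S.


Per alternative of S: FIRST(a) = {a}; FIRST(A) = {a}
FIRST(S) = {a}


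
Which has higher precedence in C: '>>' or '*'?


'*' is multiplicative (level 10); '>>' is shift (level 8)
Higher level binds tighter
'*' has higher precedence than '>>'


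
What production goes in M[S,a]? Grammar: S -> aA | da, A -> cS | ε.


For [S, a]: 'a' ∈ FIRST(aA)
Entry: S -> aA


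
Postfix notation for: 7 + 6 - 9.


Left to right (same or higher precedence on left)
Postfix: 7 6 + 9 -


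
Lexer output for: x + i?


Scan left to right, longest-match per lexeme
Tokens: ID(x), OP(+), ID(i)


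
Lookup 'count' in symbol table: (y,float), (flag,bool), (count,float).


Lookup 'count' → type float


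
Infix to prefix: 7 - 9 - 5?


left-to-right (same/higher precedence on left): tree is (- (- 7 9) 5)
Prefix: - - 7 9 5


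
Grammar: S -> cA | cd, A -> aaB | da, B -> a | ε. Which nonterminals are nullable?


A nonterminal is nullable iff some alternative derives ε (directly, or every symbol in it is nullable)
Nullable: {B}


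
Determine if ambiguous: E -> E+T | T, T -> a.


precedence layered via separate nonterminal T: deterministic
Unambiguous


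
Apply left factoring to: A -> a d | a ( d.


Common prefix: 'a'
Factored: A -> a A', A' -> d | ( d


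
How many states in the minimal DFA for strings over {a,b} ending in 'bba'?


Track the longest suffix of input matching a prefix of 'bba': 4 classes (prefixes of length 0..3)
Minimal DFA: 4 states


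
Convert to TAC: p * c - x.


Break into single-operator statements:
t1 = p * c
t2 = t1 - x


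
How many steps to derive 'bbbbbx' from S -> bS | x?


Derivation: S => bS => bbS => bbbS => bbbbS => bbbbbS => bbbbbx
Steps: 6


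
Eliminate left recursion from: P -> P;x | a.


Left-recursive alternatives: P;x; non-recursive: a
Introduce P': P -> aP', P' -> ;xP' | ε


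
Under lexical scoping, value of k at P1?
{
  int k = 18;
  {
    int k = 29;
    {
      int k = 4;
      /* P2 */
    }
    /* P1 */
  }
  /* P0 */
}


k declared in the same block as P1
k = 29


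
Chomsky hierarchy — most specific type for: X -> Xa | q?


Left-linear: every RHS is a terminal or one nonterminal followed by a terminal
Classification: Type 3 (Regular)


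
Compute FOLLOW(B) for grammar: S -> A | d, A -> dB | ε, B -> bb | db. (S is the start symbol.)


$ ∈ FOLLOW(S). For each A -> αBβ: add FIRST(β)\{ε} to FOLLOW(B); if β nullable, add FOLLOW(A).
FOLLOW(B) = {$}


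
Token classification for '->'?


Pattern: operator symbol
Type: OPERATOR


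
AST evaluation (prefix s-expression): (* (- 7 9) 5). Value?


Evaluate inner: (- 7 9) = -2
Evaluate root: (* -2 5) = -10
Result: -10


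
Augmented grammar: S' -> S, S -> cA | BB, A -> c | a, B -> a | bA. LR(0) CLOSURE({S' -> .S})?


Start: S' -> .S
For each item with dot before a nonterminal B, add B -> .γ for every B-production
Closure: [S' -> .S, S -> .cA, S -> .BB, B -> .a, B -> .bA]


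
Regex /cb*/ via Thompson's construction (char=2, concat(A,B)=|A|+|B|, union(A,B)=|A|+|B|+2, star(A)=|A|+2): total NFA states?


Syntax tree has 2 char leaf(s), 0 union(s), 1 star(s)
chars contribute 2×2 = 4; each union adds +2; each star adds +2
Total: 4 + 0 + 2 = 6 states


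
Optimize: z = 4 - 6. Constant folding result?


4 - 6 = -2 at compile time
Optimized: z = -2


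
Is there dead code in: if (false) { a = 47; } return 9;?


condition is constant false, so the whole block is unreachable
Dead: 'if (false) { a = 47; }'


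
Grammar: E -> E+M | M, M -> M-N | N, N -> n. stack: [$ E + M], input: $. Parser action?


handle 'E+M' on top; lookahead ∈ FOLLOW(E) = {+, $}
Action: reduce (E -> E+M)


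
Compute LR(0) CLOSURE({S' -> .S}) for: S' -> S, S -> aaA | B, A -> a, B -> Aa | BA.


Start: S' -> .S
For each item with dot before a nonterminal B, add B -> .γ for every B-production
Closure: [S' -> .S, S -> .aaA, S -> .B, B -> .Aa, B -> .BA, A -> .a]


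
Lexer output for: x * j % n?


Scan left to right, longest-match per lexeme
Tokens: ID(x), OP(*), ID(j), OP(%), ID(n)


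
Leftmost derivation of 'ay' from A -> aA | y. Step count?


Derivation: A => aA => ay
Steps: 2


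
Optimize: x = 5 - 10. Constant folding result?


5 - 10 = -5 at compile time
Optimized: x = -5


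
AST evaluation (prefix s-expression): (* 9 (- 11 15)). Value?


Evaluate inner: (- 11 15) = -4
Evaluate root: (* 9 -4) = -36
Result: -36


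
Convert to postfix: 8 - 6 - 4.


Left to right (same or higher precedence on left)
Postfix: 8 6 - 4 -


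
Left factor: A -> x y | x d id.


Common prefix: 'x'
Factored: A -> x A', A' -> y | d id


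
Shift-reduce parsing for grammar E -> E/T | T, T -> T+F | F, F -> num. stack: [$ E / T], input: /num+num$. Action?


handle 'E/T' on top; lookahead ∈ FOLLOW(E) = {/, $}
Action: reduce (E -> E/T)


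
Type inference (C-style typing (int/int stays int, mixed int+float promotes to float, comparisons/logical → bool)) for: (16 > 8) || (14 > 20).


Operand types: bool || bool
Rule: logical operators take bool operands and yield bool
Result type: bool


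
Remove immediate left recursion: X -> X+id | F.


Left-recursive alternatives: X+id; non-recursive: F
Introduce X': X -> FX', X' -> +idX' | ε


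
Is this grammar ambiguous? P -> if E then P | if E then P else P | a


dangling else: 'if E then if E then a else a' parses two ways
Ambiguous


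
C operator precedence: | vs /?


'/' is multiplicative (level 10); '|' is bitwise OR (level 3)
Higher level binds tighter
'/' has higher precedence than '|'


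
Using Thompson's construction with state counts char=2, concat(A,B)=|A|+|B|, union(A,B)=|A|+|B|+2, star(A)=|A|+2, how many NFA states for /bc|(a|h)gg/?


Syntax tree has 6 char leaf(s), 2 union(s), 0 star(s)
chars contribute 6×2 = 12; each union adds +2; each star adds +2
Total: 12 + 4 + 0 = 16 states


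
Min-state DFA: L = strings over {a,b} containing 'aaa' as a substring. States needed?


KMP-style automaton: 3 progress states + 1 absorbing accept = 4
Minimal DFA: 4 states


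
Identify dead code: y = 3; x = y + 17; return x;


y is read by x's definition; x is returned
No dead code


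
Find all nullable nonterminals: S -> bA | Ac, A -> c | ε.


A nonterminal is nullable iff some alternative derives ε (directly, or every symbol in it is nullable)
Nullable: {A}


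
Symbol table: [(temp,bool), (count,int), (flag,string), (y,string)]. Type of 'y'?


Lookup 'y' → type string


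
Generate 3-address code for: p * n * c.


Break into single-operator statements:
t1 = p * n
t2 = t1 * c


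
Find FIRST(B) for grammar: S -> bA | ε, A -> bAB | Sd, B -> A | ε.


Per alternative of B: FIRST(A) = {b, d}; FIRST(ε) = {ε}
FIRST(B) = {b, d, ε}


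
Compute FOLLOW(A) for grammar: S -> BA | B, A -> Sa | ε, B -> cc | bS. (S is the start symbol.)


$ ∈ FOLLOW(S). For each A -> αBβ: add FIRST(β)\{ε} to FOLLOW(B); if β nullable, add FOLLOW(A).
FOLLOW(A) = {$, a, b, c}


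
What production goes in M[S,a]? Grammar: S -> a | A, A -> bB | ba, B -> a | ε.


For [S, a]: 'a' ∈ FIRST(a)
Entry: S -> a


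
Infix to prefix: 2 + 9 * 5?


'*' binds tighter: tree is (+ 2 (* 9 5))
Prefix: + 2 * 9 5


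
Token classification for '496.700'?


Pattern: digits with a decimal point
Type: FLOAT_LITERAL


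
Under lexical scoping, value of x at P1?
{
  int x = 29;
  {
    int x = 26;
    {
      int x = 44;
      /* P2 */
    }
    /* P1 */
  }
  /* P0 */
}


x declared in the same block as P1
x = 26


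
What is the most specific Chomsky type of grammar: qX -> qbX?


LHS has context (more than one symbol) and |LHS| ≤ |RHS|
Classification: Type 1 (Context-Sensitive)


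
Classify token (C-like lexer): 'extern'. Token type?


Pattern: reserved word
Type: KEYWORD


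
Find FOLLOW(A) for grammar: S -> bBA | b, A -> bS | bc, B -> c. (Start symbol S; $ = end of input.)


$ ∈ FOLLOW(S). For each A -> αBβ: add FIRST(β)\{ε} to FOLLOW(B); if β nullable, add FOLLOW(A).
FOLLOW(A) = {$}


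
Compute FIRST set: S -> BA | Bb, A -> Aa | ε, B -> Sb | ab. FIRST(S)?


Per alternative of S: FIRST(BA) = {a}; FIRST(Bb) = {a}
FIRST(S) = {a}


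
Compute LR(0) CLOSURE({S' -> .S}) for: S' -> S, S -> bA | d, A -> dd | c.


Start: S' -> .S
For each item with dot before a nonterminal B, add B -> .γ for every B-production
Closure: [S' -> .S, S -> .bA, S -> .d]


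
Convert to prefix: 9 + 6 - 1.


left-to-right (same/higher precedence on left): tree is (- (+ 9 6) 1)
Prefix: - + 9 6 1


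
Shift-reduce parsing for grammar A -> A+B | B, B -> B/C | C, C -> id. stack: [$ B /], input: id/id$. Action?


no handle; shift 'id'
Action: shift


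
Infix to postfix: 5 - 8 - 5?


Left to right (same or higher precedence on left)
Postfix: 5 8 - 5 -


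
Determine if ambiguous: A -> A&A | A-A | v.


'v&v-v' has two parse trees (no precedence encoded between & and -)
Ambiguous


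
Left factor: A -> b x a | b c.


Common prefix: 'b'
Factored: A -> b A', A' -> x a | c


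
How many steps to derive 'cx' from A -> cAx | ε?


Derivation: A => cAx => cx
Steps: 2


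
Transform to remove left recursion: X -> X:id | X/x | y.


Left-recursive alternatives: X:id, X/x; non-recursive: y
Introduce X': X -> yX', X' -> :idX' | /xX' | ε


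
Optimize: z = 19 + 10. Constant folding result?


19 + 10 = 29 at compile time
Optimized: z = 29


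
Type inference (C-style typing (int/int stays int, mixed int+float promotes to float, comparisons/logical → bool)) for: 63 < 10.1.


Operand types: int < float
Rule: comparison yields bool
Result type: bool


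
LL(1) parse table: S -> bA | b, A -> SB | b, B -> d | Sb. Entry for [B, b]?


For [B, b]: 'b' ∈ FIRST(Sb)
Entry: B -> Sb


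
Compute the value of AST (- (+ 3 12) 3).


Evaluate inner: (+ 3 12) = 15
Evaluate root: (- 15 3) = 12
Result: 12


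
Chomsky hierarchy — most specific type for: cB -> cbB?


LHS has context (more than one symbol) and |LHS| ≤ |RHS|
Classification: Type 1 (Context-Sensitive)


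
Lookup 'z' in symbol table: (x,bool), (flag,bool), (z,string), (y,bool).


Lookup 'z' → type string


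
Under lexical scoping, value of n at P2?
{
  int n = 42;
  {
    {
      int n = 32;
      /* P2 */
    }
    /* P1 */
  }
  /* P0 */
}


n declared in the same block as P2
n = 32


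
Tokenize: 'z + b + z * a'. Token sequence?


Scan left to right, longest-match per lexeme
Tokens: ID(z), OP(+), ID(b), OP(+), ID(z), OP(*), ID(a)


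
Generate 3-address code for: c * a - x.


Break into single-operator statements:
t1 = c * a
t2 = t1 - x


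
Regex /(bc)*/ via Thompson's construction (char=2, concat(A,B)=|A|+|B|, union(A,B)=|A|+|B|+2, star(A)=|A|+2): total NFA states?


Syntax tree has 2 char leaf(s), 0 union(s), 1 star(s)
chars contribute 2×2 = 4; each union adds +2; each star adds +2
Total: 4 + 0 + 2 = 6 states


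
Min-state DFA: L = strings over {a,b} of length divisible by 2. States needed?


Track length mod 2: states 0..1, accept at 0
Minimal DFA: 2 states


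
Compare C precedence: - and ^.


'-' is additive (level 9); '^' is bitwise XOR (level 4)
Higher level binds tighter
'-' has higher precedence than '^'


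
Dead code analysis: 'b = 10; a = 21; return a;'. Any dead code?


b is assigned but never read
Dead: 'b = 10'


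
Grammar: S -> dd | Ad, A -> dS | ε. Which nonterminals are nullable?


A nonterminal is nullable iff some alternative derives ε (directly, or every symbol in it is nullable)
Nullable: {A}


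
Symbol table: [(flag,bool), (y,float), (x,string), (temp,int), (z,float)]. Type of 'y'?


Lookup 'y' → type float


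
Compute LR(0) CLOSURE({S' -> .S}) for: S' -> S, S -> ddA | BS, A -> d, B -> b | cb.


Start: S' -> .S
For each item with dot before a nonterminal B, add B -> .γ for every B-production
Closure: [S' -> .S, S -> .ddA, S -> .BS, B -> .b, B -> .cb]


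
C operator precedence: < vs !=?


'<' is relational (level 7); '!=' is equality (level 6)
Higher level binds tighter
'<' has higher precedence than '!='


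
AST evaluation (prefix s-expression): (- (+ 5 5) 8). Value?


Evaluate inner: (+ 5 5) = 10
Evaluate root: (- 10 8) = 2
Result: 2


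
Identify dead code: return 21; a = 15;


statement follows a return and is unreachable
Dead: 'a = 15'


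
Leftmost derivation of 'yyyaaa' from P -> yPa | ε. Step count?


Derivation: P => yPa => yyPaa => yyyPaaa => yyyaaa
Steps: 4


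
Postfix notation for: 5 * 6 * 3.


Left to right (same or higher precedence on left)
Postfix: 5 6 * 3 *


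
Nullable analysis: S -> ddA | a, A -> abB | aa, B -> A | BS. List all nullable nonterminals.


A nonterminal is nullable iff some alternative derives ε (directly, or every symbol in it is nullable)
Nullable: {}


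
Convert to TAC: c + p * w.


Break into single-operator statements:
t1 = p * w
t2 = c + t1


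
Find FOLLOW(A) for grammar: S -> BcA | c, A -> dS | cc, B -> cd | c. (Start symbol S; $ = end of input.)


$ ∈ FOLLOW(S). For each A -> αBβ: add FIRST(β)\{ε} to FOLLOW(B); if β nullable, add FOLLOW(A).
FOLLOW(A) = {$}


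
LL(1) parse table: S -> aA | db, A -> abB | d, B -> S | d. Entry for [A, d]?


For [A, d]: 'd' ∈ FIRST(d)
Entry: A -> d


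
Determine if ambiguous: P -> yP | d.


right-linear, alternatives start with distinct terminals 'y' vs 'd': unique leftmost derivation
Unambiguous


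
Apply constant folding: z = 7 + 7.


7 + 7 = 14 at compile time
Optimized: z = 14


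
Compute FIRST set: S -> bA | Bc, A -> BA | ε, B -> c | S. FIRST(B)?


Per alternative of B: FIRST(c) = {c}; FIRST(S) = {b, c}
FIRST(B) = {b, c}


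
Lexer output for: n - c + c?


Scan left to right, longest-match per lexeme
Tokens: ID(n), OP(-), ID(c), OP(+), ID(c)


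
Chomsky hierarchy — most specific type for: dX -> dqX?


LHS has context (more than one symbol) and |LHS| ≤ |RHS|
Classification: Type 1 (Context-Sensitive)


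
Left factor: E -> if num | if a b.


Common prefix: 'if'
Factored: E -> if E', E' -> num | a b


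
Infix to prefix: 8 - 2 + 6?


left-to-right (same/higher precedence on left): tree is (+ (- 8 2) 6)
Prefix: + - 8 2 6


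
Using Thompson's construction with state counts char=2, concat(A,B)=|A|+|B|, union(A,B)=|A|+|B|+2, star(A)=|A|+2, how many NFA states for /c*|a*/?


Syntax tree has 2 char leaf(s), 1 union(s), 2 star(s)
chars contribute 2×2 = 4; each union adds +2; each star adds +2
Total: 4 + 2 + 4 = 10 states


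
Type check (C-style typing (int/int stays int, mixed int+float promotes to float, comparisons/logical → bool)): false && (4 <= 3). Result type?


Operand types: bool && bool
Rule: logical operators take bool operands and yield bool
Result type: bool


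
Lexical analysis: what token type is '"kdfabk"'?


Pattern: double-quoted sequence
Type: STRING_LITERAL


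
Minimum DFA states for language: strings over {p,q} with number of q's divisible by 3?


Track (count of q) mod 3: states 0..2, accept at 0
Minimal DFA: 3 states


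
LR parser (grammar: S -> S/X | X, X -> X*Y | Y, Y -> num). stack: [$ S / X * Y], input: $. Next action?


handle 'X*Y' on top
Action: reduce (X -> X*Y)


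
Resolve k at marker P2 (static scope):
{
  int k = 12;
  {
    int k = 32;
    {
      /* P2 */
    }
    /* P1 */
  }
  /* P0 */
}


P2's block does not declare k; resolves to the enclosing declaration at depth 1
k = 32


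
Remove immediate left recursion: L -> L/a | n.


Left-recursive alternatives: L/a; non-recursive: n
Introduce L': L -> nL', L' -> /aL' | ε


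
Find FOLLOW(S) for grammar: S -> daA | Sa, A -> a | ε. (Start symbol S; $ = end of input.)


$ ∈ FOLLOW(S). For each A -> αBβ: add FIRST(β)\{ε} to FOLLOW(B); if β nullable, add FOLLOW(A).
FOLLOW(S) = {$, a}


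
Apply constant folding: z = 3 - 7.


3 - 7 = -4 at compile time
Optimized: z = -4


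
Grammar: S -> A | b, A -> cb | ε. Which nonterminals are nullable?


A nonterminal is nullable iff some alternative derives ε (directly, or every symbol in it is nullable)
Nullable: {A, S}


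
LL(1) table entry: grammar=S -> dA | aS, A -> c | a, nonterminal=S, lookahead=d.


For [S, d]: 'd' ∈ FIRST(dA)
Entry: S -> dA


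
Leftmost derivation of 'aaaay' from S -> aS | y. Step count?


Derivation: S => aS => aaS => aaaS => aaaaS => aaaay
Steps: 5


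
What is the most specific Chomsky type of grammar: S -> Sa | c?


Left-linear: every RHS is a terminal or one nonterminal followed by a terminal
Classification: Type 3 (Regular)


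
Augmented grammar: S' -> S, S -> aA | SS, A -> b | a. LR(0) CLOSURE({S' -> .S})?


Start: S' -> .S
For each item with dot before a nonterminal B, add B -> .γ for every B-production
Closure: [S' -> .S, S -> .aA, S -> .SS]


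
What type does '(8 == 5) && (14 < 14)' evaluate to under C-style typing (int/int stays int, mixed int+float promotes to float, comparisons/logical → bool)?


Operand types: bool && bool
Rule: logical operators take bool operands and yield bool
Result type: bool


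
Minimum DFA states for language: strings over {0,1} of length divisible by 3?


Track length mod 3: states 0..2, accept at 0
Minimal DFA: 3 states


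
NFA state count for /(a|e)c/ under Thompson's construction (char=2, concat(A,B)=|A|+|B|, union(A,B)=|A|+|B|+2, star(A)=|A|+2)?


Syntax tree has 3 char leaf(s), 1 union(s), 0 star(s)
chars contribute 3×2 = 6; each union adds +2; each star adds +2
Total: 6 + 2 + 0 = 8 states


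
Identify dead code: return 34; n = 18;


statement follows a return and is unreachable
Dead: 'n = 18'


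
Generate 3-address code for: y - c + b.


Break into single-operator statements:
t1 = y - c
t2 = t1 + b


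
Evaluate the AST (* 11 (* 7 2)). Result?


Evaluate inner: (* 7 2) = 14
Evaluate root: (* 11 14) = 154
Result: 154


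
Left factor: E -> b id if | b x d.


Common prefix: 'b'
Factored: E -> b E', E' -> id if | x d


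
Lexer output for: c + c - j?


Scan left to right, longest-match per lexeme
Tokens: ID(c), OP(+), ID(c), OP(-), ID(j)


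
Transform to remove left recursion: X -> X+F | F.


Left-recursive alternatives: X+F; non-recursive: F
Introduce X': X -> FX', X' -> +FX' | ε


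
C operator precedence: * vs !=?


'*' is multiplicative (level 10); '!=' is equality (level 6)
Higher level binds tighter
'*' has higher precedence than '!='


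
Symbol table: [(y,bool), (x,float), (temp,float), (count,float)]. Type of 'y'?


Lookup 'y' → type bool


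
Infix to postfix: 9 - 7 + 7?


Left to right (same or higher precedence on left)
Postfix: 9 7 - 7 +


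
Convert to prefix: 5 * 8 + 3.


left-to-right (same/higher precedence on left): tree is (+ (* 5 8) 3)
Prefix: + * 5 8 3


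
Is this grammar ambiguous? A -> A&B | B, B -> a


precedence layered via separate nonterminal B: deterministic
Unambiguous


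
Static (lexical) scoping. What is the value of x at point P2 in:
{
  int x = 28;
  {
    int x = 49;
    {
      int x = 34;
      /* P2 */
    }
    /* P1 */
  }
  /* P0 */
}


x declared in the same block as P2
x = 34


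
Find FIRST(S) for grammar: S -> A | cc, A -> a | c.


Per alternative of S: FIRST(A) = {a, c}; FIRST(cc) = {c}
FIRST(S) = {a, c}


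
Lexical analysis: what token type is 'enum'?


Pattern: reserved word
Type: KEYWORD


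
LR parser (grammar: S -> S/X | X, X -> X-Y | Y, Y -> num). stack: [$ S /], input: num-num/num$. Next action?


no handle ('S/' is not any RHS); shift 'num'
Action: shift


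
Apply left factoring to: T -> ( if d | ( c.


Common prefix: '('
Factored: T -> ( T', T' -> if d | c


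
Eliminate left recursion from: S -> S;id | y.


Left-recursive alternatives: S;id; non-recursive: y
Introduce S': S -> yS', S' -> ;idS' | ε


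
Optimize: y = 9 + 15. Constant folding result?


9 + 15 = 24 at compile time
Optimized: y = 24


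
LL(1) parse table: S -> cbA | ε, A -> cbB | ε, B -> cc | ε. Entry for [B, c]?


For [B, c]: 'c' ∈ FIRST(cc)
Entry: B -> cc


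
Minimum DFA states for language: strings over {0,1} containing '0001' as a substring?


KMP-style automaton: 4 progress states + 1 absorbing accept = 5
Minimal DFA: 5 states


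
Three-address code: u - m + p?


Break into single-operator statements:
t1 = u - m
t2 = t1 + p


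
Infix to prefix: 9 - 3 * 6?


'*' binds tighter: tree is (- 9 (* 3 6))
Prefix: - 9 * 3 6


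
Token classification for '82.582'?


Pattern: digits with a decimal point
Type: FLOAT_LITERAL


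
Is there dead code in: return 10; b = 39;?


statement follows a return and is unreachable
Dead: 'b = 39'


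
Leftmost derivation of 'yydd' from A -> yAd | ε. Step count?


Derivation: A => yAd => yyAdd => yydd
Steps: 3
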